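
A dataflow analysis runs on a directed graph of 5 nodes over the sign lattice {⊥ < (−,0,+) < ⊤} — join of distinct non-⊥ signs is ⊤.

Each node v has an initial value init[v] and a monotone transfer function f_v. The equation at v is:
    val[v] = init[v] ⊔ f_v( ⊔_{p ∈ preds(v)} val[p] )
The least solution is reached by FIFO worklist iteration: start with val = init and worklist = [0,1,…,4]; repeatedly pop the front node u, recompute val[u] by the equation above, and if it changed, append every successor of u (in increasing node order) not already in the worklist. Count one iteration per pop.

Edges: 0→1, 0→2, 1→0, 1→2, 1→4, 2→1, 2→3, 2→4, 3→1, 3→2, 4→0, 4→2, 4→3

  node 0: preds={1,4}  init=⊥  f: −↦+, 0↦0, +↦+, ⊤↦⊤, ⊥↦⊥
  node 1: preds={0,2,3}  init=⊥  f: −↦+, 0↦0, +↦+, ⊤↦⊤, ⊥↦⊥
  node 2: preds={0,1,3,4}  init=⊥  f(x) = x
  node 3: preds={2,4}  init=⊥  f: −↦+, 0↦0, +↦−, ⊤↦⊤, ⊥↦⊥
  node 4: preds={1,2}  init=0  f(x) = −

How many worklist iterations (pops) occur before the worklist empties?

Iteration log — 13 steps:
  step 1. node 0  ⊔preds=0  new=0  old=⊥  +wl: 
  step 2. node 1  ⊔preds=0  new=0  old=⊥  +wl: 0
  step 3. node 2  ⊔preds=0  new=0  old=⊥  +wl: 1
  step 4. node 3  ⊔preds=0  new=0  old=⊥  +wl: 2
  step 5. node 4  ⊔preds=0  new=⊤  old=0  +wl: 3
  step 6. node 0  ⊔preds=⊤  new=⊤  old=0  +wl: 
  step 7. node 1  ⊔preds=⊤  new=⊤  old=0  +wl: 0,4
  step 8. node 2  ⊔preds=⊤  new=⊤  old=0  +wl: 1
  step 9. node 3  ⊔preds=⊤  new=⊤  old=0  +wl: 2
  step 10. node 0  ⊔preds=⊤  new=⊤  stable
  step 11. node 4  ⊔preds=⊤  new=⊤  stable
  step 12. node 1  ⊔preds=⊤  new=⊤  stable
  step 13. node 2  ⊔preds=⊤  new=⊤  stable

Least fixpoint reached:
  node 0: ⊤
  node 1: ⊤
  node 2: ⊤
  node 3: ⊤
  node 4: ⊤

13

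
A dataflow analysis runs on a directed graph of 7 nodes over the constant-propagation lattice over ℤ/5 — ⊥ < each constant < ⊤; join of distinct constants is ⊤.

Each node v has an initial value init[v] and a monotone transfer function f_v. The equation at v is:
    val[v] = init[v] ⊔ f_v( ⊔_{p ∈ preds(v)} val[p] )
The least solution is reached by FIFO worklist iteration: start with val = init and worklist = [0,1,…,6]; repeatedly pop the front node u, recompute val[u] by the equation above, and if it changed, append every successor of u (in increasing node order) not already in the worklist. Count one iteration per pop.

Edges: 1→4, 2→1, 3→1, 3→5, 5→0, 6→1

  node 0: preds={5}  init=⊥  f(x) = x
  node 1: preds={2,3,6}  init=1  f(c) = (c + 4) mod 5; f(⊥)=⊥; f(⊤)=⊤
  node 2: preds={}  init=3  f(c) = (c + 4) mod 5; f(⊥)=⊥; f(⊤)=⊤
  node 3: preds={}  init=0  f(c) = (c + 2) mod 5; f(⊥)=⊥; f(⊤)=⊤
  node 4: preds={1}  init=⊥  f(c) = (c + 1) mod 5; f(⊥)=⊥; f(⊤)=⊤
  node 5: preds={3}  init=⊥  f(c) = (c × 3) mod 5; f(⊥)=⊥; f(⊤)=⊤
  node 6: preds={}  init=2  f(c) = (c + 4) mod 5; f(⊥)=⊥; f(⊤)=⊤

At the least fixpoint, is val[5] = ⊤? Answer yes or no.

no

Iteration log — 8 steps:
  step 1. node 0  ⊔preds=⊥  new=⊥  stable
  step 2. node 1  ⊔preds=⊤  new=⊤  old=1  +wl: 
  step 3. node 2  ⊔preds=⊥  new=3  stable
  step 4. node 3  ⊔preds=⊥  new=0  stable
  step 5. node 4  ⊔preds=⊤  new=⊤  old=⊥  +wl: 
  step 6. node 5  ⊔preds=0  new=0  old=⊥  +wl: 0
  step 7. node 6  ⊔preds=⊥  new=2  stable
  step 8. node 0  ⊔preds=0  new=0  old=⊥  +wl: 

Least fixpoint reached:
  node 0: 0
  node 1: ⊤
  node 2: 3
  node 3: 0
  node 4: ⊤
  node 5: 0
  node 6: 2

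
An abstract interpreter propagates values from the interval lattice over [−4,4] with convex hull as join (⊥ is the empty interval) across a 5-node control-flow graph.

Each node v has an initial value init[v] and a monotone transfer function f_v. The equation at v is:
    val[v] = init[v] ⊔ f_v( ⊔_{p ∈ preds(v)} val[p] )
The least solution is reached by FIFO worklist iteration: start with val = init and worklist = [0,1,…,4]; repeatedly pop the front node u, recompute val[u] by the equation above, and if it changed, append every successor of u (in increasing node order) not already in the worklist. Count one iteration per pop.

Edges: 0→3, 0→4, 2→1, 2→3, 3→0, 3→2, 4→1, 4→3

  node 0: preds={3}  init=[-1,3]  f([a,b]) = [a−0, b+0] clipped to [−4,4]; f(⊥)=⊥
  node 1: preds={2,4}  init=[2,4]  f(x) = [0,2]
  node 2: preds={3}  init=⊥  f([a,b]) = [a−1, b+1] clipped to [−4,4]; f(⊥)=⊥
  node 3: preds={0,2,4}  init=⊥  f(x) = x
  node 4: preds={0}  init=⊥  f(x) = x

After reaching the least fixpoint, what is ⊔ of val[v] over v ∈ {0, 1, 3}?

[-4,4]

Iteration log — 25 steps:
  step 1. node 0  ⊔preds=⊥  new=[-1,3]  stable
  step 2. node 1  ⊔preds=⊥  new=[0,4]  old=[2,4]  +wl: 
  step 3. node 2  ⊔preds=⊥  new=⊥  stable
  step 4. node 3  ⊔preds=[-1,3]  new=[-1,3]  old=⊥  +wl: 0,2
  step 5. node 4  ⊔preds=[-1,3]  new=[-1,3]  old=⊥  +wl: 1,3
  step 6. node 0  ⊔preds=[-1,3]  new=[-1,3]  stable
  step 7. node 2  ⊔preds=[-1,3]  new=[-2,4]  old=⊥  +wl: 
  step 8. node 1  ⊔preds=[-2,4]  new=[0,4]  stable
  step 9. node 3  ⊔preds=[-2,4]  new=[-2,4]  old=[-1,3]  +wl: 0,2
  step 10. node 0  ⊔preds=[-2,4]  new=[-2,4]  old=[-1,3]  +wl: 3,4
  step 11. node 2  ⊔preds=[-2,4]  new=[-3,4]  old=[-2,4]  +wl: 1
  step 12. node 3  ⊔preds=[-3,4]  new=[-3,4]  old=[-2,4]  +wl: 0,2
  step 13. node 4  ⊔preds=[-2,4]  new=[-2,4]  old=[-1,3]  +wl: 3
  step 14. node 1  ⊔preds=[-3,4]  new=[0,4]  stable
  step 15. node 0  ⊔preds=[-3,4]  new=[-3,4]  old=[-2,4]  +wl: 4
  step 16. node 2  ⊔preds=[-3,4]  new=[-4,4]  old=[-3,4]  +wl: 1
  step 17. node 3  ⊔preds=[-4,4]  new=[-4,4]  old=[-3,4]  +wl: 0,2
  step 18. node 4  ⊔preds=[-3,4]  new=[-3,4]  old=[-2,4]  +wl: 3
  step 19. node 1  ⊔preds=[-4,4]  new=[0,4]  stable
  step 20. node 0  ⊔preds=[-4,4]  new=[-4,4]  old=[-3,4]  +wl: 4
  step 21. node 2  ⊔preds=[-4,4]  new=[-4,4]  stable
  step 22. node 3  ⊔preds=[-4,4]  new=[-4,4]  stable
  step 23. node 4  ⊔preds=[-4,4]  new=[-4,4]  old=[-3,4]  +wl: 1,3
  step 24. node 1  ⊔preds=[-4,4]  new=[0,4]  stable
  step 25. node 3  ⊔preds=[-4,4]  new=[-4,4]  stable

Least fixpoint reached:
  node 0: [-4,4]
  node 1: [0,4]
  node 2: [-4,4]
  node 3: [-4,4]
  node 4: [-4,4]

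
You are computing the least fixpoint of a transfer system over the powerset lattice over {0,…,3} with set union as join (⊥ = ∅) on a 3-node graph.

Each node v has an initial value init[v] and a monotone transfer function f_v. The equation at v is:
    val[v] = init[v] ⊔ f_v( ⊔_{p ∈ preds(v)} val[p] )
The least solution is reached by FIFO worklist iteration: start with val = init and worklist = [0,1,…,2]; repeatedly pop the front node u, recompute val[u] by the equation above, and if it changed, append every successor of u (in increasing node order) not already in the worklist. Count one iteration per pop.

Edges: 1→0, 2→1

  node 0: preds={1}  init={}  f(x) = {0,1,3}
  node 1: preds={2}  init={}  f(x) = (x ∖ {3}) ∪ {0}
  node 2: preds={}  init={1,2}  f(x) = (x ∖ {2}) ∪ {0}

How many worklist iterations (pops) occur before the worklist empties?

5

Trace (5 dequeues):
  [1] u=0 | in {} | out {0,1,3} | prev {} | push {}
  [2] u=1 | in {1,2} | out {0,1,2} | prev {} | push {0}
  [3] u=2 | in {} | out {0,1,2} | prev {1,2} | push {1}
  [4] u=0 | in {0,1,2} | out {0,1,3} | ==
  [5] u=1 | in {0,1,2} | out {0,1,2} | ==

Converged values:
  [0] {0,1,3}
  [1] {0,1,2}
  [2] {0,1,2}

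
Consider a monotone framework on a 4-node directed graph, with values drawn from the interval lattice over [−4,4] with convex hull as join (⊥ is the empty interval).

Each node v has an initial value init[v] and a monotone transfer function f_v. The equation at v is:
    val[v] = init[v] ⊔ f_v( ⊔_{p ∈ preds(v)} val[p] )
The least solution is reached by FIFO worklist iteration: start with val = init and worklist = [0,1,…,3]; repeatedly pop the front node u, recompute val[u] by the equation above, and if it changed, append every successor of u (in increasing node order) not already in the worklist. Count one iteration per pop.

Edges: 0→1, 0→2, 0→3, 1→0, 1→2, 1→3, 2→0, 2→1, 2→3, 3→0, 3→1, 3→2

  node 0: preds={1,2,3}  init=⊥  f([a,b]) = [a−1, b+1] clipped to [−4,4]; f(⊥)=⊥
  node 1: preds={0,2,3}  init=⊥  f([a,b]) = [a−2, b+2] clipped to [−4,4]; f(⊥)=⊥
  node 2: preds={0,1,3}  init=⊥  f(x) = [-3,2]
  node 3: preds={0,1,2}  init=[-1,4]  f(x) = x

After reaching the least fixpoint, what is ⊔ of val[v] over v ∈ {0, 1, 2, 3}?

[-4,4]

Worklist (8 pops):
  #1 pop 0: in=[-1,4] → [-2,4] (was ⊥); enqueue []
  #2 pop 1: in=[-2,4] → [-4,4] (was ⊥); enqueue [0]
  #3 pop 2: in=[-4,4] → [-3,2] (was ⊥); enqueue [1]
  #4 pop 3: in=[-4,4] → [-4,4] (was [-1,4]); enqueue [2]
  #5 pop 0: in=[-4,4] → [-4,4] (was [-2,4]); enqueue [3]
  #6 pop 1: in=[-4,4] → [-4,4] (no change)
  #7 pop 2: in=[-4,4] → [-3,2] (no change)
  #8 pop 3: in=[-4,4] → [-4,4] (no change)

Fixpoint:
  val[0] = [-4,4]
  val[1] = [-4,4]
  val[2] = [-3,2]
  val[3] = [-4,4]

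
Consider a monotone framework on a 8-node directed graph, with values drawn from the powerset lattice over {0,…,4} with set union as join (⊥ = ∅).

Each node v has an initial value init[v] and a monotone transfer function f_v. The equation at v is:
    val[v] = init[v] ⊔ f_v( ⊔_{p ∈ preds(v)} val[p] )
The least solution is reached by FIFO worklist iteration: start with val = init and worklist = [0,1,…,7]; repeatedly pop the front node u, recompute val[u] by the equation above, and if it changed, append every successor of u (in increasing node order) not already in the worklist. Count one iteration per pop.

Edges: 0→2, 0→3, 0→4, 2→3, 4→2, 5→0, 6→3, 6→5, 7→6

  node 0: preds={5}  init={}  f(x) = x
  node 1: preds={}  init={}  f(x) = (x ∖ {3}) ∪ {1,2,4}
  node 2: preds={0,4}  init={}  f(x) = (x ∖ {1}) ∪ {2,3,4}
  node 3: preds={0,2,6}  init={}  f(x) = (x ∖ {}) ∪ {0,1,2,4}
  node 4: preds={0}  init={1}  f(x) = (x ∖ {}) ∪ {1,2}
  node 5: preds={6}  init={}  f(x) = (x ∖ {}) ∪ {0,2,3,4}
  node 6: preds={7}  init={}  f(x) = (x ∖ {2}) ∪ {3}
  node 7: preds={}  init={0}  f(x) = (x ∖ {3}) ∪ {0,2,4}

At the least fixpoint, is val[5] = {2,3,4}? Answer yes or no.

no

Trace (18 dequeues):
  [1] u=0 | in {} | out {} | ==
  [2] u=1 | in {} | out {1,2,4} | prev {} | push {}
  [3] u=2 | in {1} | out {2,3,4} | prev {} | push {}
  [4] u=3 | in {2,3,4} | out {0,1,2,3,4} | prev {} | push {}
  [5] u=4 | in {} | out {1,2} | prev {1} | push {2}
  [6] u=5 | in {} | out {0,2,3,4} | prev {} | push {0}
  [7] u=6 | in {0} | out {0,3} | prev {} | push {3,5}
  [8] u=7 | in {} | out {0,2,4} | prev {0} | push {6}
  [9] u=2 | in {1,2} | out {2,3,4} | ==
  [10] u=0 | in {0,2,3,4} | out {0,2,3,4} | prev {} | push {2,4}
  [11] u=3 | in {0,2,3,4} | out {0,1,2,3,4} | ==
  [12] u=5 | in {0,3} | out {0,2,3,4} | ==
  [13] u=6 | in {0,2,4} | out {0,3,4} | prev {0,3} | push {3,5}
  [14] u=2 | in {0,1,2,3,4} | out {0,2,3,4} | prev {2,3,4} | push {}
  [15] u=4 | in {0,2,3,4} | out {0,1,2,3,4} | prev {1,2} | push {2}
  [16] u=3 | in {0,2,3,4} | out {0,1,2,3,4} | ==
  [17] u=5 | in {0,3,4} | out {0,2,3,4} | ==
  [18] u=2 | in {0,1,2,3,4} | out {0,2,3,4} | ==

Converged values:
  [0] {0,2,3,4}
  [1] {1,2,4}
  [2] {0,2,3,4}
  [3] {0,1,2,3,4}
  [4] {0,1,2,3,4}
  [5] {0,2,3,4}
  [6] {0,3,4}
  [7] {0,2,4}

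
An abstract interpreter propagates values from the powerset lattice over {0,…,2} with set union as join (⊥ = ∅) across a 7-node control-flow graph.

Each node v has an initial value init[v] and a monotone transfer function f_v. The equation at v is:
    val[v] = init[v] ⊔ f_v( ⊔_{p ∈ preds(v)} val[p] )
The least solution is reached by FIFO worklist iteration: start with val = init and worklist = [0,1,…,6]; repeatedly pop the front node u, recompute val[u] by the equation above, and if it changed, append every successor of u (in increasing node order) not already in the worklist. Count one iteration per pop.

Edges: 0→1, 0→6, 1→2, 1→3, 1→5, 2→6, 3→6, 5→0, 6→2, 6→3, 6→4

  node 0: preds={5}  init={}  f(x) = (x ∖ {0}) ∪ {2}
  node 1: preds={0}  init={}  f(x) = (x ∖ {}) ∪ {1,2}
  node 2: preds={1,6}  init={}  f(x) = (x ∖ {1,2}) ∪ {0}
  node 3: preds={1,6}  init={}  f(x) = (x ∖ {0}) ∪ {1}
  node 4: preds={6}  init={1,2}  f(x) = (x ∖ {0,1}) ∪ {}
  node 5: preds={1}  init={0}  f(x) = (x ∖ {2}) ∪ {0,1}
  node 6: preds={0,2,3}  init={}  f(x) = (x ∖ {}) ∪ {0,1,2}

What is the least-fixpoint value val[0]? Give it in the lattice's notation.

Trace (13 dequeues):
  [1] u=0 | in {0} | out {2} | prev {} | push {}
  [2] u=1 | in {2} | out {1,2} | prev {} | push {}
  [3] u=2 | in {1,2} | out {0} | prev {} | push {}
  [4] u=3 | in {1,2} | out {1,2} | prev {} | push {}
  [5] u=4 | in {} | out {1,2} | ==
  [6] u=5 | in {1,2} | out {0,1} | prev {0} | push {0}
  [7] u=6 | in {0,1,2} | out {0,1,2} | prev {} | push {2,3,4}
  [8] u=0 | in {0,1} | out {1,2} | prev {2} | push {1,6}
  [9] u=2 | in {0,1,2} | out {0} | ==
  [10] u=3 | in {0,1,2} | out {1,2} | ==
  [11] u=4 | in {0,1,2} | out {1,2} | ==
  [12] u=1 | in {1,2} | out {1,2} | ==
  [13] u=6 | in {0,1,2} | out {0,1,2} | ==

Converged values:
  [0] {1,2}
  [1] {1,2}
  [2] {0}
  [3] {1,2}
  [4] {1,2}
  [5] {0,1}
  [6] {0,1,2}

{1,2}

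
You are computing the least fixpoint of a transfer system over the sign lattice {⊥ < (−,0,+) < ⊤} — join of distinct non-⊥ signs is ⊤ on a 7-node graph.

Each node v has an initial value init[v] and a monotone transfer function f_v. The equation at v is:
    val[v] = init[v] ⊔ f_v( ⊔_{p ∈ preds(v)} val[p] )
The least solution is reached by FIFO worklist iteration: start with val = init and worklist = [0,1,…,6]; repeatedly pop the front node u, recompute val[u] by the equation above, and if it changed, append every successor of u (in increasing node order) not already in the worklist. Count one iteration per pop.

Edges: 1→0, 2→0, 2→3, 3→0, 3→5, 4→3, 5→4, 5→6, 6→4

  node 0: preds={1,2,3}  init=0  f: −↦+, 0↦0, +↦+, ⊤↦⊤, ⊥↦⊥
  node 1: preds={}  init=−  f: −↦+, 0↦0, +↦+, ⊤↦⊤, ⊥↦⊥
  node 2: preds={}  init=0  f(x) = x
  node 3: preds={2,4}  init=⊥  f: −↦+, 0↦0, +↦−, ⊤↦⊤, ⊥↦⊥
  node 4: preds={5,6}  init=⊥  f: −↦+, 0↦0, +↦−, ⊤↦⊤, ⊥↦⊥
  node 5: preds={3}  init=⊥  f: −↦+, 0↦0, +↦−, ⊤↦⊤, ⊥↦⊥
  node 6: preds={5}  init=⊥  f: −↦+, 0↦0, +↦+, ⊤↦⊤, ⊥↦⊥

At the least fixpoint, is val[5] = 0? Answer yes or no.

Trace (10 dequeues):
  [1] u=0 | in ⊤ | out ⊤ | prev 0 | push {}
  [2] u=1 | in ⊥ | out − | ==
  [3] u=2 | in ⊥ | out 0 | ==
  [4] u=3 | in 0 | out 0 | prev ⊥ | push {0}
  [5] u=4 | in ⊥ | out ⊥ | ==
  [6] u=5 | in 0 | out 0 | prev ⊥ | push {4}
  [7] u=6 | in 0 | out 0 | prev ⊥ | push {}
  [8] u=0 | in ⊤ | out ⊤ | ==
  [9] u=4 | in 0 | out 0 | prev ⊥ | push {3}
  [10] u=3 | in 0 | out 0 | ==

Converged values:
  [0] ⊤
  [1] −
  [2] 0
  [3] 0
  [4] 0
  [5] 0
  [6] 0

yes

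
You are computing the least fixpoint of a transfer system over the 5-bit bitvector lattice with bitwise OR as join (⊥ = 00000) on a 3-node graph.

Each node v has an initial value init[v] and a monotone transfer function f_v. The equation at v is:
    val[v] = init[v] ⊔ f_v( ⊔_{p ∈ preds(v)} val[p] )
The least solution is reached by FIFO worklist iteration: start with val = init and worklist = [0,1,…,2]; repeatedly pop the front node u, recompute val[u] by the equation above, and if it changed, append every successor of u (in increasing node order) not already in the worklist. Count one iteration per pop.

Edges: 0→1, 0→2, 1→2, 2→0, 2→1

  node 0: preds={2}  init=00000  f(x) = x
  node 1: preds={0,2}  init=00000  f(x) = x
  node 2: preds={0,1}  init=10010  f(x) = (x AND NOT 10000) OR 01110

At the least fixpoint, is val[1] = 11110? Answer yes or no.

yes

Worklist (6 pops):
  #1 pop 0: in=10010 → 10010 (was 00000); enqueue []
  #2 pop 1: in=10010 → 10010 (was 00000); enqueue []
  #3 pop 2: in=10010 → 11110 (was 10010); enqueue [0,1]
  #4 pop 0: in=11110 → 11110 (was 10010); enqueue [2]
  #5 pop 1: in=11110 → 11110 (was 10010); enqueue []
  #6 pop 2: in=11110 → 11110 (no change)

Fixpoint:
  val[0] = 11110
  val[1] = 11110
  val[2] = 11110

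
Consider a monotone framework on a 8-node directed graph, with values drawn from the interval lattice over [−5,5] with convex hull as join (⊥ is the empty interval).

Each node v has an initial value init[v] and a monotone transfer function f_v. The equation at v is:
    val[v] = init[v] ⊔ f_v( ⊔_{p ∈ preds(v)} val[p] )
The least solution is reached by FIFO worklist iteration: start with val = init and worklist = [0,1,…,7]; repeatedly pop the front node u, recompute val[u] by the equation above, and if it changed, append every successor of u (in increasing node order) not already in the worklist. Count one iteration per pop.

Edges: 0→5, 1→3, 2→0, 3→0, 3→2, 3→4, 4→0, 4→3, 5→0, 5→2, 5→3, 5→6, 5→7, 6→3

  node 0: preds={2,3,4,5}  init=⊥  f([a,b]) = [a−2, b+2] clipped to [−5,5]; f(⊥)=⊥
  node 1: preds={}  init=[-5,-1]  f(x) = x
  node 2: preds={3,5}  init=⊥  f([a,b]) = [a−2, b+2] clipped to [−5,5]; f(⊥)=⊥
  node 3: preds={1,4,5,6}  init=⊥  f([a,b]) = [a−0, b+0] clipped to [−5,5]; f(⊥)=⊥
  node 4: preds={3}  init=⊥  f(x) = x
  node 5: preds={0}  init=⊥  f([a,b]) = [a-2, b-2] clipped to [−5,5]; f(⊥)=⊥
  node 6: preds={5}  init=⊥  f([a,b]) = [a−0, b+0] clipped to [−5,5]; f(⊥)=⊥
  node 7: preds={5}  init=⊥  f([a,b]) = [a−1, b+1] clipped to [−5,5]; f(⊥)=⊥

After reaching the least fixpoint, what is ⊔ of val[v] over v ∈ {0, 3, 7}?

Worklist (37 pops):
  #1 pop 0: in=⊥ → ⊥ (no change)
  #2 pop 1: in=⊥ → [-5,-1] (no change)
  #3 pop 2: in=⊥ → ⊥ (no change)
  #4 pop 3: in=[-5,-1] → [-5,-1] (was ⊥); enqueue [0,2]
  #5 pop 4: in=[-5,-1] → [-5,-1] (was ⊥); enqueue [3]
  #6 pop 5: in=⊥ → ⊥ (no change)
  #7 pop 6: in=⊥ → ⊥ (no change)
  #8 pop 7: in=⊥ → ⊥ (no change)
  #9 pop 0: in=[-5,-1] → [-5,1] (was ⊥); enqueue [5]
  #10 pop 2: in=[-5,-1] → [-5,1] (was ⊥); enqueue [0]
  #11 pop 3: in=[-5,-1] → [-5,-1] (no change)
  #12 pop 5: in=[-5,1] → [-5,-1] (was ⊥); enqueue [2,3,6,7]
  #13 pop 0: in=[-5,1] → [-5,3] (was [-5,1]); enqueue [5]
  #14 pop 2: in=[-5,-1] → [-5,1] (no change)
  #15 pop 3: in=[-5,-1] → [-5,-1] (no change)
  #16 pop 6: in=[-5,-1] → [-5,-1] (was ⊥); enqueue [3]
  #17 pop 7: in=[-5,-1] → [-5,0] (was ⊥); enqueue []
  #18 pop 5: in=[-5,3] → [-5,1] (was [-5,-1]); enqueue [0,2,6,7]
  #19 pop 3: in=[-5,1] → [-5,1] (was [-5,-1]); enqueue [4]
  #20 pop 0: in=[-5,1] → [-5,3] (no change)
  #21 pop 2: in=[-5,1] → [-5,3] (was [-5,1]); enqueue [0]
  #22 pop 6: in=[-5,1] → [-5,1] (was [-5,-1]); enqueue [3]
  #23 pop 7: in=[-5,1] → [-5,2] (was [-5,0]); enqueue []
  #24 pop 4: in=[-5,1] → [-5,1] (was [-5,-1]); enqueue []
  #25 pop 0: in=[-5,3] → [-5,5] (was [-5,3]); enqueue [5]
  #26 pop 3: in=[-5,1] → [-5,1] (no change)
  #27 pop 5: in=[-5,5] → [-5,3] (was [-5,1]); enqueue [0,2,3,6,7]
  #28 pop 0: in=[-5,3] → [-5,5] (no change)
  #29 pop 2: in=[-5,3] → [-5,5] (was [-5,3]); enqueue [0]
  #30 pop 3: in=[-5,3] → [-5,3] (was [-5,1]); enqueue [2,4]
  #31 pop 6: in=[-5,3] → [-5,3] (was [-5,1]); enqueue [3]
  #32 pop 7: in=[-5,3] → [-5,4] (was [-5,2]); enqueue []
  #33 pop 0: in=[-5,5] → [-5,5] (no change)
  #34 pop 2: in=[-5,3] → [-5,5] (no change)
  #35 pop 4: in=[-5,3] → [-5,3] (was [-5,1]); enqueue [0]
  #36 pop 3: in=[-5,3] → [-5,3] (no change)
  #37 pop 0: in=[-5,5] → [-5,5] (no change)

Fixpoint:
  val[0] = [-5,5]
  val[1] = [-5,-1]
  val[2] = [-5,5]
  val[3] = [-5,3]
  val[4] = [-5,3]
  val[5] = [-5,3]
  val[6] = [-5,3]
  val[7] = [-5,4]

[-5,5]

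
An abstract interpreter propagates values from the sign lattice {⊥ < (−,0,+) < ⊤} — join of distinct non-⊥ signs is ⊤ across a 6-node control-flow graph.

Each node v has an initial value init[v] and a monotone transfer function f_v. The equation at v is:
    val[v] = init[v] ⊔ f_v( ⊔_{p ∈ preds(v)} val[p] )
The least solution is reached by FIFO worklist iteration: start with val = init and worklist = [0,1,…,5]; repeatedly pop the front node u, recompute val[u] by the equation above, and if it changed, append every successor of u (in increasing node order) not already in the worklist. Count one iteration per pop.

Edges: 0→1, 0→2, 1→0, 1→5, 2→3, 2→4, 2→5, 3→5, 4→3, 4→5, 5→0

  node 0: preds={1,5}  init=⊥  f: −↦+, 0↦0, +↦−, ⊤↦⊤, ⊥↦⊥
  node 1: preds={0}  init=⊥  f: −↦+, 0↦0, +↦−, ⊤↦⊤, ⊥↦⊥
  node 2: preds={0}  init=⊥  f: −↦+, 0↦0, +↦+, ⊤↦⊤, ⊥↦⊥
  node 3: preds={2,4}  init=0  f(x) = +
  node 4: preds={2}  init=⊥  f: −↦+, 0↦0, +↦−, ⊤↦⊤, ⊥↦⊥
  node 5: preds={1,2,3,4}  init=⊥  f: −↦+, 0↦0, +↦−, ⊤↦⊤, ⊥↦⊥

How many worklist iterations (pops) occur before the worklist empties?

15

Iteration log — 15 steps:
  step 1. node 0  ⊔preds=⊥  new=⊥  stable
  step 2. node 1  ⊔preds=⊥  new=⊥  stable
  step 3. node 2  ⊔preds=⊥  new=⊥  stable
  step 4. node 3  ⊔preds=⊥  new=⊤  old=0  +wl: 
  step 5. node 4  ⊔preds=⊥  new=⊥  stable
  step 6. node 5  ⊔preds=⊤  new=⊤  old=⊥  +wl: 0
  step 7. node 0  ⊔preds=⊤  new=⊤  old=⊥  +wl: 1,2
  step 8. node 1  ⊔preds=⊤  new=⊤  old=⊥  +wl: 0,5
  step 9. node 2  ⊔preds=⊤  new=⊤  old=⊥  +wl: 3,4
  step 10. node 0  ⊔preds=⊤  new=⊤  stable
  step 11. node 5  ⊔preds=⊤  new=⊤  stable
  step 12. node 3  ⊔preds=⊤  new=⊤  stable
  step 13. node 4  ⊔preds=⊤  new=⊤  old=⊥  +wl: 3,5
  step 14. node 3  ⊔preds=⊤  new=⊤  stable
  step 15. node 5  ⊔preds=⊤  new=⊤  stable

Least fixpoint reached:
  node 0: ⊤
  node 1: ⊤
  node 2: ⊤
  node 3: ⊤
  node 4: ⊤
  node 5: ⊤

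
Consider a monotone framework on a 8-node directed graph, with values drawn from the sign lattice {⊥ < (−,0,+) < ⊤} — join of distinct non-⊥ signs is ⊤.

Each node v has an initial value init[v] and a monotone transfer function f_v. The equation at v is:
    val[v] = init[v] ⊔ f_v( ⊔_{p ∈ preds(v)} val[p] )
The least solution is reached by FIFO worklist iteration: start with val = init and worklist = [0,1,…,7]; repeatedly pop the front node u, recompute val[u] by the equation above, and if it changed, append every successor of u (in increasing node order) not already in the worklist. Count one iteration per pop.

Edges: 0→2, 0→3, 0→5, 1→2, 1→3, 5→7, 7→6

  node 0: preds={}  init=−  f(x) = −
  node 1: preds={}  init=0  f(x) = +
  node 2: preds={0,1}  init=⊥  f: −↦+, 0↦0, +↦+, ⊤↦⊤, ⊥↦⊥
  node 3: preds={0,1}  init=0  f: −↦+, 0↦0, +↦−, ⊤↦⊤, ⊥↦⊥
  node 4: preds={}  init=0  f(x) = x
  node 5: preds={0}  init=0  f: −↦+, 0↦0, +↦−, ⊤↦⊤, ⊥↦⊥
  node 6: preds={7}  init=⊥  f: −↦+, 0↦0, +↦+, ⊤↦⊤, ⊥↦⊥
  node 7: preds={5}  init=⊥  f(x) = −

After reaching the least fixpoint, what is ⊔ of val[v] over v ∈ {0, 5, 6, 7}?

⊤

Trace (9 dequeues):
  [1] u=0 | in ⊥ | out − | ==
  [2] u=1 | in ⊥ | out ⊤ | prev 0 | push {}
  [3] u=2 | in ⊤ | out ⊤ | prev ⊥ | push {}
  [4] u=3 | in ⊤ | out ⊤ | prev 0 | push {}
  [5] u=4 | in ⊥ | out 0 | ==
  [6] u=5 | in − | out ⊤ | prev 0 | push {}
  [7] u=6 | in ⊥ | out ⊥ | ==
  [8] u=7 | in ⊤ | out − | prev ⊥ | push {6}
  [9] u=6 | in − | out + | prev ⊥ | push {}

Converged values:
  [0] −
  [1] ⊤
  [2] ⊤
  [3] ⊤
  [4] 0
  [5] ⊤
  [6] +
  [7] −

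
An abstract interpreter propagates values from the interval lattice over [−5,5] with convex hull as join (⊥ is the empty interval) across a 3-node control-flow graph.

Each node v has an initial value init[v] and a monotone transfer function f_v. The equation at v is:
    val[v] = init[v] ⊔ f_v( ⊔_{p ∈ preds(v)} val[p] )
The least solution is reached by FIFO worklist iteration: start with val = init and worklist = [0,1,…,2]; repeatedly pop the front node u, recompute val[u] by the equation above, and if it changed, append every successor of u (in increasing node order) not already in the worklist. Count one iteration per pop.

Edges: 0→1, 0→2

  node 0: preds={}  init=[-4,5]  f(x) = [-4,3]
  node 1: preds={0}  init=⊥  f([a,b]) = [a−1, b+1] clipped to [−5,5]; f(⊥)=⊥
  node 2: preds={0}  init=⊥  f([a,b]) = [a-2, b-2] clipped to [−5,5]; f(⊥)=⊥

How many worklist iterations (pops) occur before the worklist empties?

3

Worklist (3 pops):
  #1 pop 0: in=⊥ → [-4,5] (no change)
  #2 pop 1: in=[-4,5] → [-5,5] (was ⊥); enqueue []
  #3 pop 2: in=[-4,5] → [-5,3] (was ⊥); enqueue []

Fixpoint:
  val[0] = [-4,5]
  val[1] = [-5,5]
  val[2] = [-5,3]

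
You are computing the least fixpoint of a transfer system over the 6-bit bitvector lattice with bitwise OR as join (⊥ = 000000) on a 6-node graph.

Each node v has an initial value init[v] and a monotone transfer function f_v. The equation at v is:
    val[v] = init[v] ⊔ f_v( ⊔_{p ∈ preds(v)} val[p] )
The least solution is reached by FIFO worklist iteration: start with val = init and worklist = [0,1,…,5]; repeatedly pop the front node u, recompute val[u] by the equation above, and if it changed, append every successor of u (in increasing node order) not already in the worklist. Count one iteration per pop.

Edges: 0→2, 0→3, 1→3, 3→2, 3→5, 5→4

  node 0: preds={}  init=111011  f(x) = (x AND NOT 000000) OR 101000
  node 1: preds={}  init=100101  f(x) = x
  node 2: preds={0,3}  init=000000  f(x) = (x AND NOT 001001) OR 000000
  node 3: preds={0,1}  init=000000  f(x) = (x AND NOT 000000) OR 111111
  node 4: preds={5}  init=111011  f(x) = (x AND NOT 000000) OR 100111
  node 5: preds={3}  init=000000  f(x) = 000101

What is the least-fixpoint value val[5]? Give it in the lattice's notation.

000101

Trace (8 dequeues):
  [1] u=0 | in 000000 | out 111011 | ==
  [2] u=1 | in 000000 | out 100101 | ==
  [3] u=2 | in 111011 | out 110010 | prev 000000 | push {}
  [4] u=3 | in 111111 | out 111111 | prev 000000 | push {2}
  [5] u=4 | in 000000 | out 111111 | prev 111011 | push {}
  [6] u=5 | in 111111 | out 000101 | prev 000000 | push {4}
  [7] u=2 | in 111111 | out 110110 | prev 110010 | push {}
  [8] u=4 | in 000101 | out 111111 | ==

Converged values:
  [0] 111011
  [1] 100101
  [2] 110110
  [3] 111111
  [4] 111111
  [5] 000101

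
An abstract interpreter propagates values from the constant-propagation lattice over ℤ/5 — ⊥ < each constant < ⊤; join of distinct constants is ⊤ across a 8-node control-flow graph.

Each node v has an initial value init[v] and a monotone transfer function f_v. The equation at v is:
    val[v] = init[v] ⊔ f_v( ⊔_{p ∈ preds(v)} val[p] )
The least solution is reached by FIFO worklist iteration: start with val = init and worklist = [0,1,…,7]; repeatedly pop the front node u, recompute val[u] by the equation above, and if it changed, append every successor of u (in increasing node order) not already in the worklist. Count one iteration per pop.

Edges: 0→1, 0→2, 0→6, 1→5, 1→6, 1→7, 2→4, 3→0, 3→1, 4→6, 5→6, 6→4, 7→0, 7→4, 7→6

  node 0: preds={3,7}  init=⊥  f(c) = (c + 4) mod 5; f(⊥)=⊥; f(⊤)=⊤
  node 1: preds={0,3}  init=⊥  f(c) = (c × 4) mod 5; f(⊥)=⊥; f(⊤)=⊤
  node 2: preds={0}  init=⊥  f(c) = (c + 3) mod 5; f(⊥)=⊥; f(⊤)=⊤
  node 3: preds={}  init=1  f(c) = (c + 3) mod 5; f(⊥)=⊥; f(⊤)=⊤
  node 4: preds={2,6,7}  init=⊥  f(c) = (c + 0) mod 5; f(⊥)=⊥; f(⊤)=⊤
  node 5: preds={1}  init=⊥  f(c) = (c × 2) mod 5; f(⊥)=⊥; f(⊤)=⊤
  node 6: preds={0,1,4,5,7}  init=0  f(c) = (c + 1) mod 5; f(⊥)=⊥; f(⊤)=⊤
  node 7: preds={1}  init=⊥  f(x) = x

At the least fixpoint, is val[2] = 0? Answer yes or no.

Iteration log — 14 steps:
  step 1. node 0  ⊔preds=1  new=0  old=⊥  +wl: 
  step 2. node 1  ⊔preds=⊤  new=⊤  old=⊥  +wl: 
  step 3. node 2  ⊔preds=0  new=3  old=⊥  +wl: 
  step 4. node 3  ⊔preds=⊥  new=1  stable
  step 5. node 4  ⊔preds=⊤  new=⊤  old=⊥  +wl: 
  step 6. node 5  ⊔preds=⊤  new=⊤  old=⊥  +wl: 
  step 7. node 6  ⊔preds=⊤  new=⊤  old=0  +wl: 4
  step 8. node 7  ⊔preds=⊤  new=⊤  old=⊥  +wl: 0,6
  step 9. node 4  ⊔preds=⊤  new=⊤  stable
  step 10. node 0  ⊔preds=⊤  new=⊤  old=0  +wl: 1,2
  step 11. node 6  ⊔preds=⊤  new=⊤  stable
  step 12. node 1  ⊔preds=⊤  new=⊤  stable
  step 13. node 2  ⊔preds=⊤  new=⊤  old=3  +wl: 4
  step 14. node 4  ⊔preds=⊤  new=⊤  stable

Least fixpoint reached:
  node 0: ⊤
  node 1: ⊤
  node 2: ⊤
  node 3: 1
  node 4: ⊤
  node 5: ⊤
  node 6: ⊤
  node 7: ⊤

no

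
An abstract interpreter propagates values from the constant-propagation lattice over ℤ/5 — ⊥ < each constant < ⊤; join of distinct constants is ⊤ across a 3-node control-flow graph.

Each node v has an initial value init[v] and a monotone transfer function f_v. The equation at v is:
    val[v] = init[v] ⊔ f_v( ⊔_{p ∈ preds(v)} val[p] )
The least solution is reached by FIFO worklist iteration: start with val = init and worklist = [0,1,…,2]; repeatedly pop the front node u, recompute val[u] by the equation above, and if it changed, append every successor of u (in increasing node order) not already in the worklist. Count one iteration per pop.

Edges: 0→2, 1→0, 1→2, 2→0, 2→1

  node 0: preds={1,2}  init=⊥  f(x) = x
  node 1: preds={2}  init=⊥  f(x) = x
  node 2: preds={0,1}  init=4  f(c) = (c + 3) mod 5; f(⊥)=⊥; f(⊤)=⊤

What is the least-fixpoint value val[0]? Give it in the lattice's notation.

⊤

Worklist (7 pops):
  #1 pop 0: in=4 → 4 (was ⊥); enqueue []
  #2 pop 1: in=4 → 4 (was ⊥); enqueue [0]
  #3 pop 2: in=4 → ⊤ (was 4); enqueue [1]
  #4 pop 0: in=⊤ → ⊤ (was 4); enqueue [2]
  #5 pop 1: in=⊤ → ⊤ (was 4); enqueue [0]
  #6 pop 2: in=⊤ → ⊤ (no change)
  #7 pop 0: in=⊤ → ⊤ (no change)

Fixpoint:
  val[0] = ⊤
  val[1] = ⊤
  val[2] = ⊤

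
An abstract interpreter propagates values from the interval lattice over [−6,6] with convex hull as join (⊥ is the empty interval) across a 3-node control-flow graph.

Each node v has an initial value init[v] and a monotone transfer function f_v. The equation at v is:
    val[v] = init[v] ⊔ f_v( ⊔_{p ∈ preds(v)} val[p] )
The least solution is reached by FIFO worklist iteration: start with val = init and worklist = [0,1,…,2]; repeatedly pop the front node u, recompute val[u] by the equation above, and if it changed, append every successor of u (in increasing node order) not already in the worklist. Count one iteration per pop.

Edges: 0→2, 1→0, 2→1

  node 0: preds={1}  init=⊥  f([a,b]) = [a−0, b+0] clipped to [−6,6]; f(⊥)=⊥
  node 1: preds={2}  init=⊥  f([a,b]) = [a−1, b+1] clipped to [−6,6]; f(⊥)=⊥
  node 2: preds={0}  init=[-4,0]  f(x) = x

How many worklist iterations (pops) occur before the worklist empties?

21

Worklist (21 pops):
  #1 pop 0: in=⊥ → ⊥ (no change)
  #2 pop 1: in=[-4,0] → [-5,1] (was ⊥); enqueue [0]
  #3 pop 2: in=⊥ → [-4,0] (no change)
  #4 pop 0: in=[-5,1] → [-5,1] (was ⊥); enqueue [2]
  #5 pop 2: in=[-5,1] → [-5,1] (was [-4,0]); enqueue [1]
  #6 pop 1: in=[-5,1] → [-6,2] (was [-5,1]); enqueue [0]
  #7 pop 0: in=[-6,2] → [-6,2] (was [-5,1]); enqueue [2]
  #8 pop 2: in=[-6,2] → [-6,2] (was [-5,1]); enqueue [1]
  #9 pop 1: in=[-6,2] → [-6,3] (was [-6,2]); enqueue [0]
  #10 pop 0: in=[-6,3] → [-6,3] (was [-6,2]); enqueue [2]
  #11 pop 2: in=[-6,3] → [-6,3] (was [-6,2]); enqueue [1]
  #12 pop 1: in=[-6,3] → [-6,4] (was [-6,3]); enqueue [0]
  #13 pop 0: in=[-6,4] → [-6,4] (was [-6,3]); enqueue [2]
  #14 pop 2: in=[-6,4] → [-6,4] (was [-6,3]); enqueue [1]
  #15 pop 1: in=[-6,4] → [-6,5] (was [-6,4]); enqueue [0]
  #16 pop 0: in=[-6,5] → [-6,5] (was [-6,4]); enqueue [2]
  #17 pop 2: in=[-6,5] → [-6,5] (was [-6,4]); enqueue [1]
  #18 pop 1: in=[-6,5] → [-6,6] (was [-6,5]); enqueue [0]
  #19 pop 0: in=[-6,6] → [-6,6] (was [-6,5]); enqueue [2]
  #20 pop 2: in=[-6,6] → [-6,6] (was [-6,5]); enqueue [1]
  #21 pop 1: in=[-6,6] → [-6,6] (no change)

Fixpoint:
  val[0] = [-6,6]
  val[1] = [-6,6]
  val[2] = [-6,6]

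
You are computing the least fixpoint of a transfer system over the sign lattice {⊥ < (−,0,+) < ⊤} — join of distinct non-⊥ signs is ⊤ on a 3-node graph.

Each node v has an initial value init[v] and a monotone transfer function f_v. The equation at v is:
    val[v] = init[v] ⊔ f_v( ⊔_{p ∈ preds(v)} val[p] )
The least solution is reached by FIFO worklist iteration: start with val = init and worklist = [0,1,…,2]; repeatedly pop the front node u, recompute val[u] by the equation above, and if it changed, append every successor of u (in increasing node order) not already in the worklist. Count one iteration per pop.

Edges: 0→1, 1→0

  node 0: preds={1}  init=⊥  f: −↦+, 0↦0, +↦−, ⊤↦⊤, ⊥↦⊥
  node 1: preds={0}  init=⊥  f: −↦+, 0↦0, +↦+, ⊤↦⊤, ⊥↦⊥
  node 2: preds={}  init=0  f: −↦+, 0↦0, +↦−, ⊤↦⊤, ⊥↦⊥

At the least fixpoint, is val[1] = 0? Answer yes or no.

no

Trace (3 dequeues):
  [1] u=0 | in ⊥ | out ⊥ | ==
  [2] u=1 | in ⊥ | out ⊥ | ==
  [3] u=2 | in ⊥ | out 0 | ==

Converged values:
  [0] ⊥
  [1] ⊥
  [2] 0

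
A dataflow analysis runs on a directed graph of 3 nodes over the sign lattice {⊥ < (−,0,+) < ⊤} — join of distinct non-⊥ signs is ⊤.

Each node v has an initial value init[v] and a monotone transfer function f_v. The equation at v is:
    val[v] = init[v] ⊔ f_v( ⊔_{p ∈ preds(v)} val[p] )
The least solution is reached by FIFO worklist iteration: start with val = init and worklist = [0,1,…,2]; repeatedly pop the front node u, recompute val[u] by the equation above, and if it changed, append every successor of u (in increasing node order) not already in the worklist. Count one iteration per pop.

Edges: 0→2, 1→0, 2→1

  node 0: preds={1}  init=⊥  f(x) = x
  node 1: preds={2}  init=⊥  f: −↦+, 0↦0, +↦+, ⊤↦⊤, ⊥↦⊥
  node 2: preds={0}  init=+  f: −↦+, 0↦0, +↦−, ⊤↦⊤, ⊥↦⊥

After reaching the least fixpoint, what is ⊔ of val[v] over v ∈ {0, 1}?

Worklist (8 pops):
  #1 pop 0: in=⊥ → ⊥ (no change)
  #2 pop 1: in=+ → + (was ⊥); enqueue [0]
  #3 pop 2: in=⊥ → + (no change)
  #4 pop 0: in=+ → + (was ⊥); enqueue [2]
  #5 pop 2: in=+ → ⊤ (was +); enqueue [1]
  #6 pop 1: in=⊤ → ⊤ (was +); enqueue [0]
  #7 pop 0: in=⊤ → ⊤ (was +); enqueue [2]
  #8 pop 2: in=⊤ → ⊤ (no change)

Fixpoint:
  val[0] = ⊤
  val[1] = ⊤
  val[2] = ⊤

⊤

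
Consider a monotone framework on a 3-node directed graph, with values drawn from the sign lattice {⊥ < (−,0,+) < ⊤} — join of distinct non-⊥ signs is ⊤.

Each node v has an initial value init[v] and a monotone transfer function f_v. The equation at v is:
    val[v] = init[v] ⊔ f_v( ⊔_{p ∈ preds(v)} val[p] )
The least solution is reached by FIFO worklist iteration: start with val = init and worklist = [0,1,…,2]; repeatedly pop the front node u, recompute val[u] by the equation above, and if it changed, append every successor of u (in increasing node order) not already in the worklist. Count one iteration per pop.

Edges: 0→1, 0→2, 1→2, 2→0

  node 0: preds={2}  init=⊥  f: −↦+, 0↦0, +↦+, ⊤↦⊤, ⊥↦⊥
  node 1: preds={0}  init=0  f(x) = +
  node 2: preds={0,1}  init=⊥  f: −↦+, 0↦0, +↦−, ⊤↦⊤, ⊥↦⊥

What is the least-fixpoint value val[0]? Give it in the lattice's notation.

⊤

Trace (6 dequeues):
  [1] u=0 | in ⊥ | out ⊥ | ==
  [2] u=1 | in ⊥ | out ⊤ | prev 0 | push {}
  [3] u=2 | in ⊤ | out ⊤ | prev ⊥ | push {0}
  [4] u=0 | in ⊤ | out ⊤ | prev ⊥ | push {1,2}
  [5] u=1 | in ⊤ | out ⊤ | ==
  [6] u=2 | in ⊤ | out ⊤ | ==

Converged values:
  [0] ⊤
  [1] ⊤
  [2] ⊤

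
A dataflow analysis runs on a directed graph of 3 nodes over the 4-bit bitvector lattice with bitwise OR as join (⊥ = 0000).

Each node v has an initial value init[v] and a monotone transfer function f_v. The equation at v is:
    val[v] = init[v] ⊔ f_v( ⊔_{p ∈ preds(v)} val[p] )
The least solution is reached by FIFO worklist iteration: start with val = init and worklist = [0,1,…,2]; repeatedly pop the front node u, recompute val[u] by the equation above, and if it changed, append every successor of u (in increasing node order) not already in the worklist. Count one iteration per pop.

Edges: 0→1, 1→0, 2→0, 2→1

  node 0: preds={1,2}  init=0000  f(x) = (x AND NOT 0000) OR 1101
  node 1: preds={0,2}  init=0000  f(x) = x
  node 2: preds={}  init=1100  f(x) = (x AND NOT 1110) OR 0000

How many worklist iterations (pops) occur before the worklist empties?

Worklist (4 pops):
  #1 pop 0: in=1100 → 1101 (was 0000); enqueue []
  #2 pop 1: in=1101 → 1101 (was 0000); enqueue [0]
  #3 pop 2: in=0000 → 1100 (no change)
  #4 pop 0: in=1101 → 1101 (no change)

Fixpoint:
  val[0] = 1101
  val[1] = 1101
  val[2] = 1100

4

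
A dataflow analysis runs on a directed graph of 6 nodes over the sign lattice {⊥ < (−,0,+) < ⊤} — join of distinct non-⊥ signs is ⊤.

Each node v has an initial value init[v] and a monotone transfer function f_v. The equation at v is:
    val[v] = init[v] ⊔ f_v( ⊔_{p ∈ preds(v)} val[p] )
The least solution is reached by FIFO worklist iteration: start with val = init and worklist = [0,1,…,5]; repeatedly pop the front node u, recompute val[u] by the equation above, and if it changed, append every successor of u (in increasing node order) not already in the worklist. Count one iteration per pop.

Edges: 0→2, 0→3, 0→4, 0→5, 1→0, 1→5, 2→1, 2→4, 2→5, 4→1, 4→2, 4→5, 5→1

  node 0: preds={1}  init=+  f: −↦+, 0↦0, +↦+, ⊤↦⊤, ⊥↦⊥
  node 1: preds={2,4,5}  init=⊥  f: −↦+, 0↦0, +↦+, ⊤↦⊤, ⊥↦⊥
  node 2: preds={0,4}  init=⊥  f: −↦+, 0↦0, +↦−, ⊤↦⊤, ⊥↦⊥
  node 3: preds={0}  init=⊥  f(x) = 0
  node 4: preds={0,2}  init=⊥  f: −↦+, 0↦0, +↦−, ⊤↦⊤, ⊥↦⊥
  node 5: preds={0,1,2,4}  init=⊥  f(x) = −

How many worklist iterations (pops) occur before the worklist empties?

14

Trace (14 dequeues):
  [1] u=0 | in ⊥ | out + | ==
  [2] u=1 | in ⊥ | out ⊥ | ==
  [3] u=2 | in + | out − | prev ⊥ | push {1}
  [4] u=3 | in + | out 0 | prev ⊥ | push {}
  [5] u=4 | in ⊤ | out ⊤ | prev ⊥ | push {2}
  [6] u=5 | in ⊤ | out − | prev ⊥ | push {}
  [7] u=1 | in ⊤ | out ⊤ | prev ⊥ | push {0,5}
  [8] u=2 | in ⊤ | out ⊤ | prev − | push {1,4}
  [9] u=0 | in ⊤ | out ⊤ | prev + | push {2,3}
  [10] u=5 | in ⊤ | out − | ==
  [11] u=1 | in ⊤ | out ⊤ | ==
  [12] u=4 | in ⊤ | out ⊤ | ==
  [13] u=2 | in ⊤ | out ⊤ | ==
  [14] u=3 | in ⊤ | out 0 | ==

Converged values:
  [0] ⊤
  [1] ⊤
  [2] ⊤
  [3] 0
  [4] ⊤
  [5] −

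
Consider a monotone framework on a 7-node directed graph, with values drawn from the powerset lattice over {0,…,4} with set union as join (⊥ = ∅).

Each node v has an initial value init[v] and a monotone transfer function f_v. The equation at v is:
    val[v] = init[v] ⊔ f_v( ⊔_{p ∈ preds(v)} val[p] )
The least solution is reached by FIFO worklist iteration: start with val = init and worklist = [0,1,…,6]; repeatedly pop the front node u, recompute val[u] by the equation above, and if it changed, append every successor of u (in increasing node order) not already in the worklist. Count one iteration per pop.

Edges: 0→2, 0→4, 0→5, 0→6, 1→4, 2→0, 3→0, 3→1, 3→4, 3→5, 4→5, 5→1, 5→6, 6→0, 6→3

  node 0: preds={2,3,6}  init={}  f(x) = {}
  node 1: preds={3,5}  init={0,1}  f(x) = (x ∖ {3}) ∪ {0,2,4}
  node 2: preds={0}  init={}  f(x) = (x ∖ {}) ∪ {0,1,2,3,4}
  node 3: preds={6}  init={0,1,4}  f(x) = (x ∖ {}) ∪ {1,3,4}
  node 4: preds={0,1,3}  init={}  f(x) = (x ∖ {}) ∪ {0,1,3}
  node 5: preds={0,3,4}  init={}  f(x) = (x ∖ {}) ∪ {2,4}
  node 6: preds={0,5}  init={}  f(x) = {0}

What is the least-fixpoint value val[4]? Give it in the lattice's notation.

{0,1,2,3,4}

Trace (10 dequeues):
  [1] u=0 | in {0,1,4} | out {} | ==
  [2] u=1 | in {0,1,4} | out {0,1,2,4} | prev {0,1} | push {}
  [3] u=2 | in {} | out {0,1,2,3,4} | prev {} | push {0}
  [4] u=3 | in {} | out {0,1,3,4} | prev {0,1,4} | push {1}
  [5] u=4 | in {0,1,2,3,4} | out {0,1,2,3,4} | prev {} | push {}
  [6] u=5 | in {0,1,2,3,4} | out {0,1,2,3,4} | prev {} | push {}
  [7] u=6 | in {0,1,2,3,4} | out {0} | prev {} | push {3}
  [8] u=0 | in {0,1,2,3,4} | out {} | ==
  [9] u=1 | in {0,1,2,3,4} | out {0,1,2,4} | ==
  [10] u=3 | in {0} | out {0,1,3,4} | ==

Converged values:
  [0] {}
  [1] {0,1,2,4}
  [2] {0,1,2,3,4}
  [3] {0,1,3,4}
  [4] {0,1,2,3,4}
  [5] {0,1,2,3,4}
  [6] {0}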